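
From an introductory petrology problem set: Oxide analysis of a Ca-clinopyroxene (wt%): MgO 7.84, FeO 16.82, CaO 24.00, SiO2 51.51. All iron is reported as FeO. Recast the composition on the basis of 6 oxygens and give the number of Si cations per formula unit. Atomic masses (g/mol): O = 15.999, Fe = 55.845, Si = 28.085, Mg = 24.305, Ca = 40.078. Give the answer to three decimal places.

2.001 Si apfu

7.84 wt% MgO ÷ 40.304 g/mol = 0.19452 mol, giving 0.19452 Mg and 0.19452 O.
16.82 wt% FeO ÷ 71.844 g/mol = 0.23412 mol, giving 0.23412 Fe and 0.23412 O.
24.00 wt% CaO ÷ 56.077 g/mol = 0.42798 mol, giving 0.42798 Ca and 0.42798 O.
51.51 wt% SiO2 ÷ 60.083 g/mol = 0.85731 mol, giving 0.85731 Si and 1.71462 O.
Oxygen sums to 2.57124; scaling by 6/2.57124 = 2.33350 puts the formula on 6 O.
Si: 0.85731 × 2.33350 = 2.001 atoms per formula unit.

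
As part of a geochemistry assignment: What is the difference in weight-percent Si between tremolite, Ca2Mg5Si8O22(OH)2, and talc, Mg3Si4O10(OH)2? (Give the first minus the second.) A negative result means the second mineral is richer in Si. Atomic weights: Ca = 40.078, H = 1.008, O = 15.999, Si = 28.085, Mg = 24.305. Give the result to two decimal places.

-1.96 percentage points

First mineral: 224.680 g Si in 812.353 g formula = 27.66 wt% Si.
Second mineral: 112.340 g Si in 379.259 g formula = 29.62 wt% Si.
27.66% − 29.62% gives a difference of -1.96 percentage points.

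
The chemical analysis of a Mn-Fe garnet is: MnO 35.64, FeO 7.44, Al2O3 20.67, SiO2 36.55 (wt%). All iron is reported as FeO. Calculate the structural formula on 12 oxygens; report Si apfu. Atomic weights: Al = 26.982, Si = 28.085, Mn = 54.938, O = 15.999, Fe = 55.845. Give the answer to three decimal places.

MnO (M=70.937): mol = 0.50242; Mn = 0.50242, O = 0.50242.
FeO (M=71.844): mol = 0.10356; Fe = 0.10356, O = 0.10356.
Al2O3 (M=101.961): mol = 0.20272; Al = 0.40544, O = 0.60816.
SiO2 (M=60.083): mol = 0.60833; Si = 0.60833, O = 1.21666.
ΣO = 2.43080; factor = 12/ΣO = 4.93665.
Si apfu = 0.60833 × 4.93665 = 3.003.

3.003 Si apfu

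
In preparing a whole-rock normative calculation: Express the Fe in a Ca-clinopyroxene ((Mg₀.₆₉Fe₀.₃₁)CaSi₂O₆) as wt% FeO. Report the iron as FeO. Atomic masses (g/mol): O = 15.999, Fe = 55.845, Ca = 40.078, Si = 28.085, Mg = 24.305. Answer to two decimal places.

Molar mass of (Mg₀.₆₉Fe₀.₃₁)CaSi₂O₆ = 0.69·24.305 + 0.31·55.845 + 1·40.078 + 2·28.085 + 6·15.999 = 226.324 g/mol.
Each formula unit contains 0.31 Fe, equivalent to 0.31/1 = 0.3100 mol FeO.
M(FeO) = 1×55.845 + 1×15.999 = 71.844 g/mol.
Mass of FeO per formula unit = 0.3100 × 71.844 = 22.272 g.
FeO wt% = 22.272 / 226.324 × 100 = 9.84%.

9.84 wt%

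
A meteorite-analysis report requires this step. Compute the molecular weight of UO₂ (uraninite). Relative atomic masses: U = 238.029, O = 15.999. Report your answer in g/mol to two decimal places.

270.03 g/mol

U: 1 × 238.029 = 238.0290
O: 2 × 15.999 = 31.9980
Summing the contributions gives the formula mass.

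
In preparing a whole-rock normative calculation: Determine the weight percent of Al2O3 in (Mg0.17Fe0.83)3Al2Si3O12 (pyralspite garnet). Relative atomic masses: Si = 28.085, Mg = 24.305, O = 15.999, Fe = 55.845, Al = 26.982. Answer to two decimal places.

M((Mg0.17Fe0.83)3Al2Si3O12) = 481.657 g/mol; M(Al2O3) = 101.961 g/mol.
Moles Al2O3 per formula unit = 2 Al ÷ 2 = 1.0000.
Al2O3 fraction = (1.0000 × 101.961) / 481.657 = 101.961/481.657 = 0.2117.

21.17 wt%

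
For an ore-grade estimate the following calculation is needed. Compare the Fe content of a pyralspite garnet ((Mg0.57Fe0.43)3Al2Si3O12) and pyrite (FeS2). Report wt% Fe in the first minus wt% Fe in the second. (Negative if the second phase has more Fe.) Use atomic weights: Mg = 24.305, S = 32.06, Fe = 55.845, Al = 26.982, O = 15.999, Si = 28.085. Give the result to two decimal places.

First mineral: 72.040 g Fe in 443.809 g formula = 16.23 wt% Fe.
Second mineral: 55.845 g Fe in 119.965 g formula = 46.55 wt% Fe.
16.23% − 46.55% gives a difference of -30.32 percentage points.

-30.32 percentage points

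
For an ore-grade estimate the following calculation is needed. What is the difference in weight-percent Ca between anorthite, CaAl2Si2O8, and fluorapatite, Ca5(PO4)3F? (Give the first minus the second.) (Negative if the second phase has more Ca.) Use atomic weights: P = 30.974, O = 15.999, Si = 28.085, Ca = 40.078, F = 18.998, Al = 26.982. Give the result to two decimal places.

-25.33 percentage points

Ca in CaAl2Si2O8: molar mass 278.204 g/mol; 1×40.078 = 40.078 g → 14.41 wt%.
Ca in Ca5(PO4)3F: molar mass 504.298 g/mol; 5×40.078 = 200.390 g → 39.74 wt%.
Difference = 14.41 − 39.74 = -25.33 percentage points.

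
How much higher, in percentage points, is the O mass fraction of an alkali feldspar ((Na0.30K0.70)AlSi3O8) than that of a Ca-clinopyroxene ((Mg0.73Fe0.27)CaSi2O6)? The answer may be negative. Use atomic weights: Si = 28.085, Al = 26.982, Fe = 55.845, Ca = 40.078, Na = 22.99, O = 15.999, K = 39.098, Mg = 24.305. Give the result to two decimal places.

M((Na0.30K0.70)AlSi3O8) = 273.495 g/mol, so wt% O = 127.992/273.495 × 100 = 46.80%.
M((Mg0.73Fe0.27)CaSi2O6) = 225.063 g/mol, so wt% O = 95.994/225.063 × 100 = 42.65%.
46.80 − 42.65 = 4.15 pp.

4.15 percentage points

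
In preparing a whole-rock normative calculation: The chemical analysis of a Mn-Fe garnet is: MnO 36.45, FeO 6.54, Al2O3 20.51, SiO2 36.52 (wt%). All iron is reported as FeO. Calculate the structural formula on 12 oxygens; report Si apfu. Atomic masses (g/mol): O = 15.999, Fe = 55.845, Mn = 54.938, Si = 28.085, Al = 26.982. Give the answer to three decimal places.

MnO: 36.45/70.937 = 0.51384 mol → 0.51384 mol Mn, 0.51384 mol O.
FeO: 6.54/71.844 = 0.09103 mol → 0.09103 mol Fe, 0.09103 mol O.
Al2O3: 20.51/101.961 = 0.20116 mol → 0.40232 mol Al, 0.60348 mol O.
SiO2: 36.52/60.083 = 0.60783 mol → 0.60783 mol Si, 1.21566 mol O.
Total oxygen = 2.42401 mol. Normalization factor = 12/2.42401 = 4.95047.
Si per 12 O = 0.60783 × 4.95047 = 3.009.

3.009 Si apfu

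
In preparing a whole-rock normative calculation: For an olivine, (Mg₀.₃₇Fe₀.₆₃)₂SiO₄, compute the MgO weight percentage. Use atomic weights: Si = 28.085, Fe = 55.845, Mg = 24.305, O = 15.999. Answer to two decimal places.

16.53 wt%

Formula mass = 180.431 g/mol.
0.74 Mg → 0.7400 mol MgO per formula unit; M(MgO) = 40.304, so MgO mass = 29.825 g.
29.825/180.431 × 100 = 16.53 wt%.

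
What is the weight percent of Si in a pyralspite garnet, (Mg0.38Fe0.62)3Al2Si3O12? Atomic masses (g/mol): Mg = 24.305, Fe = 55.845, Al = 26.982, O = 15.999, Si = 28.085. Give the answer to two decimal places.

Molar mass of (Mg0.38Fe0.62)3Al2Si3O12: 1.14×24.305 + 1.86×55.845 + 2×26.982 + 3×28.085 + 12×15.999 = 461.786 g/mol.
Mass of Si per formula unit: 3 × 28.085 = 84.255 g.
Weight fraction Si = 84.255 / 461.786 = 0.1825.

18.25 weight percent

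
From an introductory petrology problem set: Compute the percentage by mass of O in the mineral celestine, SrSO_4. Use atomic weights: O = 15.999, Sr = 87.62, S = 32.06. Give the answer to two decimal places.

M(SrSO_4) = 183.676 g/mol.
O contributes 4 × 15.999 = 63.996 g per mole.
63.996/183.676 = 0.3484 → 34.84%.

34.84 weight percent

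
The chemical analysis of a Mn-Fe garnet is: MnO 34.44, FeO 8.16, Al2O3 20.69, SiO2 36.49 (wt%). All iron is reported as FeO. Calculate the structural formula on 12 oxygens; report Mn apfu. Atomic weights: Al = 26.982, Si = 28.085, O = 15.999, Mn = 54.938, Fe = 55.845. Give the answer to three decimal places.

2.405 Mn apfu

34.44 wt% MnO ÷ 70.937 g/mol = 0.48550 mol, giving 0.48550 Mn and 0.48550 O.
8.16 wt% FeO ÷ 71.844 g/mol = 0.11358 mol, giving 0.11358 Fe and 0.11358 O.
20.69 wt% Al2O3 ÷ 101.961 g/mol = 0.20292 mol, giving 0.40584 Al and 0.60876 O.
36.49 wt% SiO2 ÷ 60.083 g/mol = 0.60733 mol, giving 0.60733 Si and 1.21466 O.
Oxygen sums to 2.42250; scaling by 12/2.42250 = 4.95356 puts the formula on 12 O.
Mn: 0.48550 × 4.95356 = 2.405 atoms per formula unit.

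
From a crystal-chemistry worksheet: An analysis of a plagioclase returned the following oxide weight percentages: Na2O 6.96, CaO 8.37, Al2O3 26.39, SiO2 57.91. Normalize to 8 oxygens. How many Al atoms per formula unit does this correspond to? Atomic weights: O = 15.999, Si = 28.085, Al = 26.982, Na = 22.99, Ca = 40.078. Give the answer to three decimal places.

1.396 Al apfu

6.96 wt% Na2O ÷ 61.979 g/mol = 0.11230 mol, giving 0.22460 Na and 0.11230 O.
8.37 wt% CaO ÷ 56.077 g/mol = 0.14926 mol, giving 0.14926 Ca and 0.14926 O.
26.39 wt% Al2O3 ÷ 101.961 g/mol = 0.25882 mol, giving 0.51764 Al and 0.77646 O.
57.91 wt% SiO2 ÷ 60.083 g/mol = 0.96383 mol, giving 0.96383 Si and 1.92766 O.
Oxygen sums to 2.96568; scaling by 8/2.96568 = 2.69753 puts the formula on 8 O.
Al: 0.51764 × 2.69753 = 1.396 atoms per formula unit.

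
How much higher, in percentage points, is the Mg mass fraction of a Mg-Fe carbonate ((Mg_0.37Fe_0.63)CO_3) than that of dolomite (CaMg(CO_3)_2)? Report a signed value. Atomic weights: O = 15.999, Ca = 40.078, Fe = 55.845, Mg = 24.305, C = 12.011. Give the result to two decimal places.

-4.55 percentage points

M((Mg_0.37Fe_0.63)CO_3) = 104.183 g/mol, so wt% Mg = 8.993/104.183 × 100 = 8.63%.
M(CaMg(CO_3)_2) = 184.399 g/mol, so wt% Mg = 24.305/184.399 × 100 = 13.18%.
8.63 − 13.18 = -4.55 pp.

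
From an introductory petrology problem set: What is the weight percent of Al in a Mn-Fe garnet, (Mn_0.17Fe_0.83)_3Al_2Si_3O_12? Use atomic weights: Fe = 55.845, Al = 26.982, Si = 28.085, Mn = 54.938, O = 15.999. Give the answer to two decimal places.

10.85 wt%

Formula mass = 0.51·54.938 + 2.49·55.845 + 2·26.982 + 3·28.085 + 12·15.999 = 497.279 g/mol, of which 53.964 g is Al.
So Al makes up 53.964/497.279 = 0.1085 of the mass, i.e. 10.85%.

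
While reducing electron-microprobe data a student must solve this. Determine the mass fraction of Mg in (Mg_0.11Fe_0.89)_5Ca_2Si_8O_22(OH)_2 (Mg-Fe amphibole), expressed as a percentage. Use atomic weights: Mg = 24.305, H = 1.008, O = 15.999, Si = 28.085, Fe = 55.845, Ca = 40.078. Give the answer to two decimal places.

1.40 mass %

Molar mass of (Mg_0.11Fe_0.89)_5Ca_2Si_8O_22(OH)_2: 0.55*24.305 + 4.45*55.845 + 2*40.078 + 8*28.085 + 24*15.999 + 2*1.008 = 952.706 g/mol.
Mass of Mg per formula unit: 0.55 × 24.305 = 13.368 g.
Weight fraction Mg = 13.368 / 952.706 = 0.0140.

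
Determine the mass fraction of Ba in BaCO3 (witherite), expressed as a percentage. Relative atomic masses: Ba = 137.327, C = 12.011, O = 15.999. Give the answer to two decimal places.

Molar mass of BaCO3: 1·137.327 + 1·12.011 + 3·15.999 = 197.335 g/mol.
Mass of Ba per formula unit: 1 × 137.327 = 137.327 g.
Weight fraction Ba = 137.327 / 197.335 = 0.6959.

69.59 weight percent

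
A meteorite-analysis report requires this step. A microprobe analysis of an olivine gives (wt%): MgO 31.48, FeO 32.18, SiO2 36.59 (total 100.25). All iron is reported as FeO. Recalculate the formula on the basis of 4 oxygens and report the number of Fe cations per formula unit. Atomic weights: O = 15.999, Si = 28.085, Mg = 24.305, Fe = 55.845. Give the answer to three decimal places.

0.732 Fe apfu

MgO (M=40.304): mol = 0.78106; Mg = 0.78106, O = 0.78106.
FeO (M=71.844): mol = 0.44791; Fe = 0.44791, O = 0.44791.
SiO2 (M=60.083): mol = 0.60899; Si = 0.60899, O = 1.21798.
ΣO = 2.44695; factor = 4/ΣO = 1.63469.
Fe apfu = 0.44791 × 1.63469 = 0.732.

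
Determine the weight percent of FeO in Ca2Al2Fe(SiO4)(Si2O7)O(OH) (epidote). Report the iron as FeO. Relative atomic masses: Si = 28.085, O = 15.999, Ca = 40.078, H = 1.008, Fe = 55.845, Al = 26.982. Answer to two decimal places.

Molar mass of Ca2Al2Fe(SiO4)(Si2O7)O(OH) = 2·40.078 + 2·26.982 + 1·55.845 + 3·28.085 + 13·15.999 + 1·1.008 = 483.215 g/mol.
Each formula unit contains 1 Fe, equivalent to 1/1 = 1.0000 mol FeO.
M(FeO) = 1×55.845 + 1×15.999 = 71.844 g/mol.
Mass of FeO per formula unit = 1.0000 × 71.844 = 71.844 g.
FeO wt% = 71.844 / 483.215 × 100 = 14.87%.

14.87 wt%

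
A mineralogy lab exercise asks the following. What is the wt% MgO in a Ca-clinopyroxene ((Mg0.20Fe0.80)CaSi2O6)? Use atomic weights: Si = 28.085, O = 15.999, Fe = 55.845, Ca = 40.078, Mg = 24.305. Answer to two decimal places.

3.33 wt%

Molar mass of (Mg0.20Fe0.80)CaSi2O6 = 0.20*24.305 + 0.80*55.845 + 1*40.078 + 2*28.085 + 6*15.999 = 241.779 g/mol.
Each formula unit contains 0.20 Mg, equivalent to 0.20/1 = 0.2000 mol MgO.
M(MgO) = 1×24.305 + 1×15.999 = 40.304 g/mol.
Mass of MgO per formula unit = 0.2000 × 40.304 = 8.061 g.
MgO wt% = 8.061 / 241.779 × 100 = 3.33%.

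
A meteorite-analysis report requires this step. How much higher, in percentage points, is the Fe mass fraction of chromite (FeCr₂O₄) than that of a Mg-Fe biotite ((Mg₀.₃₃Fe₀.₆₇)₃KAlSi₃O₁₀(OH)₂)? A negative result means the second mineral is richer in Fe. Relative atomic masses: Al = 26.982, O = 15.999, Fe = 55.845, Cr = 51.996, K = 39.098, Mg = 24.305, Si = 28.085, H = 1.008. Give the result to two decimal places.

Fe in FeCr₂O₄: molar mass 223.833 g/mol; 1×55.845 = 55.845 g → 24.95 wt%.
Fe in (Mg₀.₃₃Fe₀.₆₇)₃KAlSi₃O₁₀(OH)₂: molar mass 480.649 g/mol; 2.01×55.845 = 112.248 g → 23.35 wt%.
Difference = 24.95 − 23.35 = 1.60 percentage points.

1.60 percentage points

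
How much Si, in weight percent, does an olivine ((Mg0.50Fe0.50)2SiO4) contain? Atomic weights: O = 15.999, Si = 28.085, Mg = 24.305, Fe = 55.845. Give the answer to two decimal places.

16.31 weight percent

Formula mass = 1*24.305 + 1*55.845 + 1*28.085 + 4*15.999 = 172.231 g/mol, of which 28.085 g is Si.
So Si makes up 28.085/172.231 = 0.1631 of the mass, i.e. 16.31%.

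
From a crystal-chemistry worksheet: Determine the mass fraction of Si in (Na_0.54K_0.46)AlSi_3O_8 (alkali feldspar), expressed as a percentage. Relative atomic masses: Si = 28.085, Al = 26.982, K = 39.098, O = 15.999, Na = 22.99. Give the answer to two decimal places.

31.25 weight percent

Formula mass = 0.54·22.99 + 0.46·39.098 + 1·26.982 + 3·28.085 + 8·15.999 = 269.629 g/mol, of which 84.255 g is Si.
So Si makes up 84.255/269.629 = 0.3125 of the mass, i.e. 31.25%.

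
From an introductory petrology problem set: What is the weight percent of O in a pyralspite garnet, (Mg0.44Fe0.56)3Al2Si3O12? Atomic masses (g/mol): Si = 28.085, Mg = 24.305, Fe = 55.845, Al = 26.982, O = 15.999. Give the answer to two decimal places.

42.09 weight percent

M((Mg0.44Fe0.56)3Al2Si3O12) = 456.109 g/mol.
O contributes 12 × 15.999 = 191.988 g per mole.
191.988/456.109 = 0.4209 → 42.09%.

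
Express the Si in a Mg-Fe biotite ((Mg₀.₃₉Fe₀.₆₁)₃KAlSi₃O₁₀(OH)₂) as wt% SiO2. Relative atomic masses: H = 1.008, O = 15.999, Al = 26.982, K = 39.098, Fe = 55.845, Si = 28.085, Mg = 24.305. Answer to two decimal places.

Formula mass = 474.972 g/mol.
3 Si → 3.0000 mol SiO2 per formula unit; M(SiO2) = 60.083, so SiO2 mass = 180.249 g.
180.249/474.972 × 100 = 37.95 wt%.

37.95 wt%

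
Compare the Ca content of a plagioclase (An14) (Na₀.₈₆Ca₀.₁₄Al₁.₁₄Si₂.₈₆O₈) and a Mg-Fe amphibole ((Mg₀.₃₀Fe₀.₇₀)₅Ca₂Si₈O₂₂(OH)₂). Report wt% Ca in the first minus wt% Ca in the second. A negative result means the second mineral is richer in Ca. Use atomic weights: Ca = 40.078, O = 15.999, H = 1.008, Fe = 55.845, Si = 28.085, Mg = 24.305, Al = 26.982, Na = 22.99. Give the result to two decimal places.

First mineral: 5.611 g Ca in 264.457 g formula = 2.12 wt% Ca.
Second mineral: 80.156 g Ca in 922.743 g formula = 8.69 wt% Ca.
2.12% − 8.69% gives a difference of -6.57 percentage points.

-6.57 percentage points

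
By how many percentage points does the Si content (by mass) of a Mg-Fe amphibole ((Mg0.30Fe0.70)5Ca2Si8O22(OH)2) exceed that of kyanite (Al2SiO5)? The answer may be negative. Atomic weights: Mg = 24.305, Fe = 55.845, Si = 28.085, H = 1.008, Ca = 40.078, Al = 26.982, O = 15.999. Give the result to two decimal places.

7.02 percentage points

First mineral: 224.680 g Si in 922.743 g formula = 24.35 wt% Si.
Second mineral: 28.085 g Si in 162.044 g formula = 17.33 wt% Si.
24.35% − 17.33% gives a difference of 7.02 percentage points.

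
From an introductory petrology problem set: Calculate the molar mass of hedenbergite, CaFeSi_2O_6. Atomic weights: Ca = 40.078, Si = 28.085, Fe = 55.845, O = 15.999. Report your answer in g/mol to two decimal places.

Ca: 1 × 40.078 = 40.0780
Fe: 1 × 55.845 = 55.8450
Si: 2 × 28.085 = 56.1700
O: 6 × 15.999 = 95.9940
Summing the contributions gives the formula mass.

248.09 g/mol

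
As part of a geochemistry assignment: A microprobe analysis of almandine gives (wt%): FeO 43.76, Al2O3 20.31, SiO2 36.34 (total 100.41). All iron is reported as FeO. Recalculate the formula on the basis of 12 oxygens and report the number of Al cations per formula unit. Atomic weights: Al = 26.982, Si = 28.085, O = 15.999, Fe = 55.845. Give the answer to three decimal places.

FeO: 43.76/71.844 = 0.60910 mol → 0.60910 mol Fe, 0.60910 mol O.
Al2O3: 20.31/101.961 = 0.19919 mol → 0.39838 mol Al, 0.59757 mol O.
SiO2: 36.34/60.083 = 0.60483 mol → 0.60483 mol Si, 1.20966 mol O.
Total oxygen = 2.41633 mol. Normalization factor = 12/2.41633 = 4.96621.
Al per 12 O = 0.39838 × 4.96621 = 1.978.

1.978 Al apfu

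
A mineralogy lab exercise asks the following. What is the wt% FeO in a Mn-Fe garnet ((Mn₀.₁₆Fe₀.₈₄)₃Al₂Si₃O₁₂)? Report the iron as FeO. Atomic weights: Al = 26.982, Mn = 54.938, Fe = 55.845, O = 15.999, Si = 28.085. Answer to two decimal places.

Molar mass of (Mn₀.₁₆Fe₀.₈₄)₃Al₂Si₃O₁₂ = 0.48·54.938 + 2.52·55.845 + 2·26.982 + 3·28.085 + 12·15.999 = 497.307 g/mol.
Each formula unit contains 2.52 Fe, equivalent to 2.52/1 = 2.5200 mol FeO.
M(FeO) = 1×55.845 + 1×15.999 = 71.844 g/mol.
Mass of FeO per formula unit = 2.5200 × 71.844 = 181.047 g.
FeO wt% = 181.047 / 497.307 × 100 = 36.41%.

36.41 wt%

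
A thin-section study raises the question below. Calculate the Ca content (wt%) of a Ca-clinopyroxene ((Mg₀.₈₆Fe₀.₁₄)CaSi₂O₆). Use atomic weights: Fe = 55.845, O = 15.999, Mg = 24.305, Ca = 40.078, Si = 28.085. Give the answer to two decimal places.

Molar mass of (Mg₀.₈₆Fe₀.₁₄)CaSi₂O₆: 0.86×24.305 + 0.14×55.845 + 1×40.078 + 2×28.085 + 6×15.999 = 220.963 g/mol.
Mass of Ca per formula unit: 1 × 40.078 = 40.078 g.
Weight fraction Ca = 40.078 / 220.963 = 0.1814.

18.14 wt%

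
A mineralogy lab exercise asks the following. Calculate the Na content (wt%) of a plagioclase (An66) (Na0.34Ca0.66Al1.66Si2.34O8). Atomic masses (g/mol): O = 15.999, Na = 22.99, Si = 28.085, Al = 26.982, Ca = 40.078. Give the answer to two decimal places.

Formula mass = 0.34*22.99 + 0.66*40.078 + 1.66*26.982 + 2.34*28.085 + 8*15.999 = 272.769 g/mol, of which 7.817 g is Na.
So Na makes up 7.817/272.769 = 0.0287 of the mass, i.e. 2.87%.

2.87 wt%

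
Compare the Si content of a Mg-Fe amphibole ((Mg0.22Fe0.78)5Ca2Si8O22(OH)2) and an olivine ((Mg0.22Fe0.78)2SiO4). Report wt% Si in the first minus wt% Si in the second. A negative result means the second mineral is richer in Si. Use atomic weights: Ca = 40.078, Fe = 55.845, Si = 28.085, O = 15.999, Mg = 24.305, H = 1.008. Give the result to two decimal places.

M((Mg0.22Fe0.78)5Ca2Si8O22(OH)2) = 935.359 g/mol, so wt% Si = 224.680/935.359 × 100 = 24.02%.
M((Mg0.22Fe0.78)2SiO4) = 189.893 g/mol, so wt% Si = 28.085/189.893 × 100 = 14.79%.
24.02 − 14.79 = 9.23 pp.

9.23 percentage points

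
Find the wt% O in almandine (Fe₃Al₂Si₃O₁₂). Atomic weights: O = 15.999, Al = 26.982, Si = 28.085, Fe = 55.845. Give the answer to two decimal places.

M(Fe₃Al₂Si₃O₁₂) = 497.742 g/mol.
O contributes 12 × 15.999 = 191.988 g per mole.
191.988/497.742 = 0.3857 → 38.57%.

38.57 wt%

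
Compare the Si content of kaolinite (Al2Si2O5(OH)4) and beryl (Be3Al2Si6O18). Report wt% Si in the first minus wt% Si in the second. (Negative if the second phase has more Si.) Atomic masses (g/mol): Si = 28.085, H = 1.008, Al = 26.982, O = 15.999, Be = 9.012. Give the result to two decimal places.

First mineral: 56.170 g Si in 258.157 g formula = 21.76 wt% Si.
Second mineral: 168.510 g Si in 537.492 g formula = 31.35 wt% Si.
21.76% − 31.35% gives a difference of -9.59 percentage points.

-9.59 percentage points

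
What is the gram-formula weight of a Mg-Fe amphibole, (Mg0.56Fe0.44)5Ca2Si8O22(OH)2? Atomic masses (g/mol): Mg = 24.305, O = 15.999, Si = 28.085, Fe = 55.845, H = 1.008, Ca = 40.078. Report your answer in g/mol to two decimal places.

881.74 g/mol

The formula mass is the sum 2.80*24.305 + 2.20*55.845 + 2*40.078 + 8*28.085 + 24*15.999 + 2*1.008.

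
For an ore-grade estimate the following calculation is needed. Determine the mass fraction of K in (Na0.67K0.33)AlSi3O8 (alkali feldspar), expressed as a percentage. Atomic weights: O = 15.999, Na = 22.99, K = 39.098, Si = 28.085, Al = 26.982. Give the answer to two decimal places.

Molar mass of (Na0.67K0.33)AlSi3O8: 0.67×22.99 + 0.33×39.098 + 1×26.982 + 3×28.085 + 8×15.999 = 267.535 g/mol.
Mass of K per formula unit: 0.33 × 39.098 = 12.902 g.
Weight fraction K = 12.902 / 267.535 = 0.0482.

4.82 wt%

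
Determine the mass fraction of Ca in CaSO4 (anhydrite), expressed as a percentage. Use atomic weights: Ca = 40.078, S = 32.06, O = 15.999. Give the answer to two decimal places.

29.44 weight percent

Molar mass of CaSO4: 1*40.078 + 1*32.06 + 4*15.999 = 136.134 g/mol.
Mass of Ca per formula unit: 1 × 40.078 = 40.078 g.
Weight fraction Ca = 40.078 / 136.134 = 0.2944.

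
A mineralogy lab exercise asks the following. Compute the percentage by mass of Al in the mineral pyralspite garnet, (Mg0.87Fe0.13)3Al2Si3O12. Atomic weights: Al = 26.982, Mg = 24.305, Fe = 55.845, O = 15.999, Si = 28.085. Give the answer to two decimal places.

12.99 weight percent

Molar mass of (Mg0.87Fe0.13)3Al2Si3O12: 2.61·24.305 + 0.39·55.845 + 2·26.982 + 3·28.085 + 12·15.999 = 415.423 g/mol.
Mass of Al per formula unit: 2 × 26.982 = 53.964 g.
Weight fraction Al = 53.964 / 415.423 = 0.1299.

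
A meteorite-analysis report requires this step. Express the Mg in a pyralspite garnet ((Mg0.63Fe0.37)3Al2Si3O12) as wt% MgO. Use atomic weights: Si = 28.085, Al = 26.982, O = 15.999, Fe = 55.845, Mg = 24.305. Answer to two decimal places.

Molar mass of (Mg0.63Fe0.37)3Al2Si3O12 = 1.89·24.305 + 1.11·55.845 + 2·26.982 + 3·28.085 + 12·15.999 = 438.131 g/mol.
Each formula unit contains 1.89 Mg, equivalent to 1.89/1 = 1.8900 mol MgO.
M(MgO) = 1×24.305 + 1×15.999 = 40.304 g/mol.
Mass of MgO per formula unit = 1.8900 × 40.304 = 76.175 g.
MgO wt% = 76.175 / 438.131 × 100 = 17.39%.

17.39 wt%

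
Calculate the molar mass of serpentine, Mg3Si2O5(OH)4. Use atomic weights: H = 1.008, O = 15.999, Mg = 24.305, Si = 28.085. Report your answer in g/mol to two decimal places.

The formula mass is the sum 3*24.305 + 2*28.085 + 9*15.999 + 4*1.008.

277.11 g/mol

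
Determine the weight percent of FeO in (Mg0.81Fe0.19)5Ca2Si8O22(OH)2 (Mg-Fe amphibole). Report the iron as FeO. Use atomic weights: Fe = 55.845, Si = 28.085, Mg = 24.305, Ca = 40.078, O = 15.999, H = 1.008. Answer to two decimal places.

8.10 wt%

Formula mass = 842.316 g/mol.
0.95 Fe → 0.9500 mol FeO per formula unit; M(FeO) = 71.844, so FeO mass = 68.252 g.
68.252/842.316 × 100 = 8.10 wt%.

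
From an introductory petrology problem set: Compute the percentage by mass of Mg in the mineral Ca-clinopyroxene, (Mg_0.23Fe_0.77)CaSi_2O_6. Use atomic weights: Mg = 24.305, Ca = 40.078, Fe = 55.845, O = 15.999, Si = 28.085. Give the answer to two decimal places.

Molar mass of (Mg_0.23Fe_0.77)CaSi_2O_6: 0.23×24.305 + 0.77×55.845 + 1×40.078 + 2×28.085 + 6×15.999 = 240.833 g/mol.
Mass of Mg per formula unit: 0.23 × 24.305 = 5.590 g.
Weight fraction Mg = 5.590 / 240.833 = 0.0232.

2.32 wt%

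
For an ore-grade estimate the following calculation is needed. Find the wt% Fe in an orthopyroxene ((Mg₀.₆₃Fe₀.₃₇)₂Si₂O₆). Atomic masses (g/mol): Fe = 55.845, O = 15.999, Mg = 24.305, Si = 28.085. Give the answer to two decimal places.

Formula mass = 1.26*24.305 + 0.74*55.845 + 2*28.085 + 6*15.999 = 224.114 g/mol, of which 41.325 g is Fe.
So Fe makes up 41.325/224.114 = 0.1844 of the mass, i.e. 18.44%.

18.44 weight percent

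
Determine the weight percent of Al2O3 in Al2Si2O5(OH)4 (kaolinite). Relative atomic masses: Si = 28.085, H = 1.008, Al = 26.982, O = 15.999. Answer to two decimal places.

M(Al2Si2O5(OH)4) = 258.157 g/mol; M(Al2O3) = 101.961 g/mol.
Moles Al2O3 per formula unit = 2 Al ÷ 2 = 1.0000.
Al2O3 fraction = (1.0000 × 101.961) / 258.157 = 101.961/258.157 = 0.3950.

39.50 wt%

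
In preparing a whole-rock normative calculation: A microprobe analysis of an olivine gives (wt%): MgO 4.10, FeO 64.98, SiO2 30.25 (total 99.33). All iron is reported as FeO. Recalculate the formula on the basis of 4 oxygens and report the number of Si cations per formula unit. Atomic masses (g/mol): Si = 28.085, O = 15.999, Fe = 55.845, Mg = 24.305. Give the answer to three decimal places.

MgO (M=40.304): mol = 0.10173; Mg = 0.10173, O = 0.10173.
FeO (M=71.844): mol = 0.90446; Fe = 0.90446, O = 0.90446.
SiO2 (M=60.083): mol = 0.50347; Si = 0.50347, O = 1.00694.
ΣO = 2.01313; factor = 4/ΣO = 1.98696.
Si apfu = 0.50347 × 1.98696 = 1.000.

1.000 Si apfu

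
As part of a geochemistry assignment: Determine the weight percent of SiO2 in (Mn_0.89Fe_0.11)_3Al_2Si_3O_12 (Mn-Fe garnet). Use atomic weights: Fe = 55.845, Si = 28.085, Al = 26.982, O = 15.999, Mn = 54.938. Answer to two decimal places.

36.39 wt%

Formula mass = 495.320 g/mol.
3 Si → 3.0000 mol SiO2 per formula unit; M(SiO2) = 60.083, so SiO2 mass = 180.249 g.
180.249/495.320 × 100 = 36.39 wt%.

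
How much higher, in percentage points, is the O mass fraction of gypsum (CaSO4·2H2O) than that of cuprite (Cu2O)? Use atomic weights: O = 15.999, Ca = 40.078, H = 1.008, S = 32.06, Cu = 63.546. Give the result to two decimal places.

First mineral: 95.994 g O in 172.164 g formula = 55.76 wt% O.
Second mineral: 15.999 g O in 143.091 g formula = 11.18 wt% O.
55.76% − 11.18% gives a difference of 44.58 percentage points.

44.58 percentage points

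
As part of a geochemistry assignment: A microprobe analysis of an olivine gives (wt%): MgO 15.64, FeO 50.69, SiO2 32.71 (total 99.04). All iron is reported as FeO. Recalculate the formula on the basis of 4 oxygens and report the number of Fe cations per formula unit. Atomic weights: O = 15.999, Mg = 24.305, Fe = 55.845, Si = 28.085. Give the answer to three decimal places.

1.293 Fe apfu

MgO: 15.64/40.304 = 0.38805 mol → 0.38805 mol Mg, 0.38805 mol O.
FeO: 50.69/71.844 = 0.70556 mol → 0.70556 mol Fe, 0.70556 mol O.
SiO2: 32.71/60.083 = 0.54441 mol → 0.54441 mol Si, 1.08882 mol O.
Total oxygen = 2.18243 mol. Normalization factor = 4/2.18243 = 1.83282.
Fe per 4 O = 0.70556 × 1.83282 = 1.293.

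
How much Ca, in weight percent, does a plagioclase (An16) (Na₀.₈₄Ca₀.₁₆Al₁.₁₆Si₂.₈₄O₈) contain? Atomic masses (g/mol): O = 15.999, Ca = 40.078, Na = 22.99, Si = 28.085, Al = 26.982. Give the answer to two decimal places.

Formula mass = 0.84×22.99 + 0.16×40.078 + 1.16×26.982 + 2.84×28.085 + 8×15.999 = 264.777 g/mol, of which 6.412 g is Ca.
So Ca makes up 6.412/264.777 = 0.0242 of the mass, i.e. 2.42%.

2.42 weight percent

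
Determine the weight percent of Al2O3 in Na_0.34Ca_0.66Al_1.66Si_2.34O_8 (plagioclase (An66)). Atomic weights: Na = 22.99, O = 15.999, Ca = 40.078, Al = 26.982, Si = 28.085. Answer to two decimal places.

31.03 wt%

Molar mass of Na_0.34Ca_0.66Al_1.66Si_2.34O_8 = 0.34·22.99 + 0.66·40.078 + 1.66·26.982 + 2.34·28.085 + 8·15.999 = 272.769 g/mol.
Each formula unit contains 1.66 Al, equivalent to 1.66/2 = 0.8300 mol Al2O3.
M(Al2O3) = 2×26.982 + 3×15.999 = 101.961 g/mol.
Mass of Al2O3 per formula unit = 0.8300 × 101.961 = 84.628 g.
Al2O3 wt% = 84.628 / 272.769 × 100 = 31.03%.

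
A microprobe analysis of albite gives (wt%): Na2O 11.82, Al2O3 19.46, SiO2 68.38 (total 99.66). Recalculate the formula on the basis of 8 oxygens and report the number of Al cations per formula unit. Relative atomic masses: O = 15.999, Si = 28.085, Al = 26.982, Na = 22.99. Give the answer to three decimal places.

Na2O (M=61.979): mol = 0.19071; Na = 0.38142, O = 0.19071.
Al2O3 (M=101.961): mol = 0.19086; Al = 0.38172, O = 0.57258.
SiO2 (M=60.083): mol = 1.13809; Si = 1.13809, O = 2.27618.
ΣO = 3.03947; factor = 8/ΣO = 2.63204.
Al apfu = 0.38172 × 2.63204 = 1.005.

1.005 Al apfu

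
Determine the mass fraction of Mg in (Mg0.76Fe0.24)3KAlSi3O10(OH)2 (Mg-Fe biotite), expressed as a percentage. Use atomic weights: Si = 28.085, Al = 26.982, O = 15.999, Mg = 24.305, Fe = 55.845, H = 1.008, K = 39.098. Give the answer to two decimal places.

12.60 weight percent

Molar mass of (Mg0.76Fe0.24)3KAlSi3O10(OH)2: 2.28*24.305 + 0.72*55.845 + 1*39.098 + 1*26.982 + 3*28.085 + 12*15.999 + 2*1.008 = 439.963 g/mol.
Mass of Mg per formula unit: 2.28 × 24.305 = 55.415 g.
Weight fraction Mg = 55.415 / 439.963 = 0.1260.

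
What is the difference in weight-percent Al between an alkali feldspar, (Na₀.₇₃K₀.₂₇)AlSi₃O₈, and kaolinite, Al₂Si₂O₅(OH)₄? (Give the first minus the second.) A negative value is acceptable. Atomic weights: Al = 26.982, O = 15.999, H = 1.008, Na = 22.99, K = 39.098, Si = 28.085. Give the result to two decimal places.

-10.78 percentage points

First mineral: 26.982 g Al in 266.568 g formula = 10.12 wt% Al.
Second mineral: 53.964 g Al in 258.157 g formula = 20.90 wt% Al.
10.12% − 20.90% gives a difference of -10.78 percentage points.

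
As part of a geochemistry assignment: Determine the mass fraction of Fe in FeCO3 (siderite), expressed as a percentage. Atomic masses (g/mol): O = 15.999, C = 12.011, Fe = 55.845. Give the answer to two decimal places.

Molar mass of FeCO3: 1·55.845 + 1·12.011 + 3·15.999 = 115.853 g/mol.
Mass of Fe per formula unit: 1 × 55.845 = 55.845 g.
Weight fraction Fe = 55.845 / 115.853 = 0.4820.

48.20 mass %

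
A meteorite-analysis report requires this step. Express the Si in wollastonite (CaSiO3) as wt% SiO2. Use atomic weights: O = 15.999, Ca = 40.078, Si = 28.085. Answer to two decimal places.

Molar mass of CaSiO3 = 1*40.078 + 1*28.085 + 3*15.999 = 116.160 g/mol.
Each formula unit contains 1 Si, equivalent to 1/1 = 1.0000 mol SiO2.
M(SiO2) = 1×28.085 + 2×15.999 = 60.083 g/mol.
Mass of SiO2 per formula unit = 1.0000 × 60.083 = 60.083 g.
SiO2 wt% = 60.083 / 116.160 × 100 = 51.72%.

51.72 wt%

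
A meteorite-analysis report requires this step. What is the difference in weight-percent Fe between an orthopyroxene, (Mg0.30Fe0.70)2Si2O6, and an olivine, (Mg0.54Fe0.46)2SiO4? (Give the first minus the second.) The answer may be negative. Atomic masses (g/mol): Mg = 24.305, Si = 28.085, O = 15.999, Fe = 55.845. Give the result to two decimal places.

M((Mg0.30Fe0.70)2Si2O6) = 244.930 g/mol, so wt% Fe = 78.183/244.930 × 100 = 31.92%.
M((Mg0.54Fe0.46)2SiO4) = 169.708 g/mol, so wt% Fe = 51.377/169.708 × 100 = 30.27%.
31.92 − 30.27 = 1.65 pp.

1.65 percentage points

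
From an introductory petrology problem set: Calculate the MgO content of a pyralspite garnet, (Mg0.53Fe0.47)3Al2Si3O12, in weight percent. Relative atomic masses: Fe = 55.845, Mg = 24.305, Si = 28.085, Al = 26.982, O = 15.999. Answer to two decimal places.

14.32 wt%

Formula mass = 447.593 g/mol.
1.59 Mg → 1.5900 mol MgO per formula unit; M(MgO) = 40.304, so MgO mass = 64.083 g.
64.083/447.593 × 100 = 14.32 wt%.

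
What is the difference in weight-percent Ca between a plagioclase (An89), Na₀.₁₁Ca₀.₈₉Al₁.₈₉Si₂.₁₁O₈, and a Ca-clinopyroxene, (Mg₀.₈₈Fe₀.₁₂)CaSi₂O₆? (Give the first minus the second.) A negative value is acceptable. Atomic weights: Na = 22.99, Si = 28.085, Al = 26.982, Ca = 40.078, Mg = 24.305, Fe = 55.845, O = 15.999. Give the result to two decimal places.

-5.29 percentage points

M(Na₀.₁₁Ca₀.₈₉Al₁.₈₉Si₂.₁₁O₈) = 276.446 g/mol, so wt% Ca = 35.669/276.446 × 100 = 12.90%.
M((Mg₀.₈₈Fe₀.₁₂)CaSi₂O₆) = 220.332 g/mol, so wt% Ca = 40.078/220.332 × 100 = 18.19%.
12.90 − 18.19 = -5.29 pp.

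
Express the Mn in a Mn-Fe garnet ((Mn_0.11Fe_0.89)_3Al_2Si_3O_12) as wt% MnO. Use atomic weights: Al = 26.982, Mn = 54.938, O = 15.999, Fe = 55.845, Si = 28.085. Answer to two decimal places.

M((Mn_0.11Fe_0.89)_3Al_2Si_3O_12) = 497.443 g/mol; M(MnO) = 70.937 g/mol.
Moles MnO per formula unit = 0.33 Mn ÷ 1 = 0.3300.
MnO fraction = (0.3300 × 70.937) / 497.443 = 23.409/497.443 = 0.0471.

4.71 wt%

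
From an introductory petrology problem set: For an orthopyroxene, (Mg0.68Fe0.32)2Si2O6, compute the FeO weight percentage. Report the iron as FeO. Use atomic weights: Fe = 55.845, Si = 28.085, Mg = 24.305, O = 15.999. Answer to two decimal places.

Molar mass of (Mg0.68Fe0.32)2Si2O6 = 1.36×24.305 + 0.64×55.845 + 2×28.085 + 6×15.999 = 220.960 g/mol.
Each formula unit contains 0.64 Fe, equivalent to 0.64/1 = 0.6400 mol FeO.
M(FeO) = 1×55.845 + 1×15.999 = 71.844 g/mol.
Mass of FeO per formula unit = 0.6400 × 71.844 = 45.980 g.
FeO wt% = 45.980 / 220.960 × 100 = 20.81%.

20.81 wt%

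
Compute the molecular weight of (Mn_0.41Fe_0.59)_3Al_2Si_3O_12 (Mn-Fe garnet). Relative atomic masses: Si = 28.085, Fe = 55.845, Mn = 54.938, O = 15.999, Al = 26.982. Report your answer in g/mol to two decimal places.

496.63 g/mol

M = 1.23(54.938) + 1.77(55.845) + 2(26.982) + 3(28.085) + 12(15.999)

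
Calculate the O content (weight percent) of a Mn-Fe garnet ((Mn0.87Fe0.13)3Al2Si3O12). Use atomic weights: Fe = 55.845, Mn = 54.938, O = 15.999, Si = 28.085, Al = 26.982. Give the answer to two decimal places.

38.76 weight percent

Molar mass of (Mn0.87Fe0.13)3Al2Si3O12: 2.61·54.938 + 0.39·55.845 + 2·26.982 + 3·28.085 + 12·15.999 = 495.375 g/mol.
Mass of O per formula unit: 12 × 15.999 = 191.988 g.
Weight fraction O = 191.988 / 495.375 = 0.3876.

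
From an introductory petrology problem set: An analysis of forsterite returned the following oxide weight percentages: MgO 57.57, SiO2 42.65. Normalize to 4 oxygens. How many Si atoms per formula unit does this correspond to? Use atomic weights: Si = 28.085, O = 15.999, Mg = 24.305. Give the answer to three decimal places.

MgO (M=40.304): mol = 1.42839; Mg = 1.42839, O = 1.42839.
SiO2 (M=60.083): mol = 0.70985; Si = 0.70985, O = 1.41970.
ΣO = 2.84809; factor = 4/ΣO = 1.40445.
Si apfu = 0.70985 × 1.40445 = 0.997.

0.997 Si apfu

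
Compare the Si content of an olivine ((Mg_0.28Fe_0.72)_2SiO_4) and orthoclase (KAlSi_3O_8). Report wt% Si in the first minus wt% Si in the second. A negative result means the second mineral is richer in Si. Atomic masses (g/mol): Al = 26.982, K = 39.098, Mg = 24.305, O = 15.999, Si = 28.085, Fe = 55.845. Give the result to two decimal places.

M((Mg_0.28Fe_0.72)_2SiO_4) = 186.109 g/mol, so wt% Si = 28.085/186.109 × 100 = 15.09%.
M(KAlSi_3O_8) = 278.327 g/mol, so wt% Si = 84.255/278.327 × 100 = 30.27%.
15.09 − 30.27 = -15.18 pp.

-15.18 percentage points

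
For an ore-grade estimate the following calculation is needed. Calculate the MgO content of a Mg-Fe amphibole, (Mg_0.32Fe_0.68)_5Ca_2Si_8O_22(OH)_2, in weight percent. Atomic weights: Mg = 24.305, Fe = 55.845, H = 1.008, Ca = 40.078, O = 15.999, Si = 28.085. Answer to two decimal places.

Molar mass of (Mg_0.32Fe_0.68)_5Ca_2Si_8O_22(OH)_2 = 1.60*24.305 + 3.40*55.845 + 2*40.078 + 8*28.085 + 24*15.999 + 2*1.008 = 919.589 g/mol.
Each formula unit contains 1.60 Mg, equivalent to 1.60/1 = 1.6000 mol MgO.
M(MgO) = 1×24.305 + 1×15.999 = 40.304 g/mol.
Mass of MgO per formula unit = 1.6000 × 40.304 = 64.486 g.
MgO wt% = 64.486 / 919.589 × 100 = 7.01%.

7.01 wt%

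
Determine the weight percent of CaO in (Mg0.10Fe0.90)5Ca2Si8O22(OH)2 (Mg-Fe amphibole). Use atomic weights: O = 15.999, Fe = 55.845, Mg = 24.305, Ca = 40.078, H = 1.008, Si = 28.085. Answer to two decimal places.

11.75 wt%

Molar mass of (Mg0.10Fe0.90)5Ca2Si8O22(OH)2 = 0.50*24.305 + 4.50*55.845 + 2*40.078 + 8*28.085 + 24*15.999 + 2*1.008 = 954.283 g/mol.
Each formula unit contains 2 Ca, equivalent to 2/1 = 2.0000 mol CaO.
M(CaO) = 1×40.078 + 1×15.999 = 56.077 g/mol.
Mass of CaO per formula unit = 2.0000 × 56.077 = 112.154 g.
CaO wt% = 112.154 / 954.283 × 100 = 11.75%.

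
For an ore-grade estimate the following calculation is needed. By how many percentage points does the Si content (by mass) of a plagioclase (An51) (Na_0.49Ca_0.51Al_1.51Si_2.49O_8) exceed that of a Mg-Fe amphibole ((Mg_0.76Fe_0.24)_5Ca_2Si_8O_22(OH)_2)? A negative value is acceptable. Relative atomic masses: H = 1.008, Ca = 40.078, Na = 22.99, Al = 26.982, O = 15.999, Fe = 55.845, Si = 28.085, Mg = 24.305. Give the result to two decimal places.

-0.56 percentage points

M(Na_0.49Ca_0.51Al_1.51Si_2.49O_8) = 270.371 g/mol, so wt% Si = 69.932/270.371 × 100 = 25.87%.
M((Mg_0.76Fe_0.24)_5Ca_2Si_8O_22(OH)_2) = 850.201 g/mol, so wt% Si = 224.680/850.201 × 100 = 26.43%.
25.87 − 26.43 = -0.56 pp.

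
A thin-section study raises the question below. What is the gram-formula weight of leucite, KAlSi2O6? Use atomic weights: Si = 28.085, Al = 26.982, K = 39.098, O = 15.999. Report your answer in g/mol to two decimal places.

K: 1 × 39.098 = 39.0980
Al: 1 × 26.982 = 26.9820
Si: 2 × 28.085 = 56.1700
O: 6 × 15.999 = 95.9940
Summing the contributions gives the formula mass.

218.24 g/mol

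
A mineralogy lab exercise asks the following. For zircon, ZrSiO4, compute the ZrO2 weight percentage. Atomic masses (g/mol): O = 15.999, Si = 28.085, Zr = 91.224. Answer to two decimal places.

Formula mass = 183.305 g/mol.
1 Zr → 1.0000 mol ZrO2 per formula unit; M(ZrO2) = 123.222, so ZrO2 mass = 123.222 g.
123.222/183.305 × 100 = 67.22 wt%.

67.22 wt%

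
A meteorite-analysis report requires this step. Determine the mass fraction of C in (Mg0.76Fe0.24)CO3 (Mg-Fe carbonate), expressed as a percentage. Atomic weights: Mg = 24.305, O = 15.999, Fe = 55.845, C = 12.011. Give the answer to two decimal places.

Molar mass of (Mg0.76Fe0.24)CO3: 0.76·24.305 + 0.24·55.845 + 1·12.011 + 3·15.999 = 91.883 g/mol.
Mass of C per formula unit: 1 × 12.011 = 12.011 g.
Weight fraction C = 12.011 / 91.883 = 0.1307.

13.07 mass %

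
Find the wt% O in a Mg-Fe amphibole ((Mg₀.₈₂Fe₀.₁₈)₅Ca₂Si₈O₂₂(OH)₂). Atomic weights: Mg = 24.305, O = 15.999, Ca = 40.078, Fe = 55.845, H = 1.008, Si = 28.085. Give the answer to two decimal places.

45.67 wt%

M((Mg₀.₈₂Fe₀.₁₈)₅Ca₂Si₈O₂₂(OH)₂) = 840.739 g/mol.
O contributes 24 × 15.999 = 383.976 g per mole.
383.976/840.739 = 0.4567 → 45.67%.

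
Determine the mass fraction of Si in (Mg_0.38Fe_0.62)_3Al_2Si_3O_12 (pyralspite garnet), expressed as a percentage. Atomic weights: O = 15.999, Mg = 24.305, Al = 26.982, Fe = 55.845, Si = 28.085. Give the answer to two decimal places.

Molar mass of (Mg_0.38Fe_0.62)_3Al_2Si_3O_12: 1.14·24.305 + 1.86·55.845 + 2·26.982 + 3·28.085 + 12·15.999 = 461.786 g/mol.
Mass of Si per formula unit: 3 × 28.085 = 84.255 g.
Weight fraction Si = 84.255 / 461.786 = 0.1825.

18.25 mass %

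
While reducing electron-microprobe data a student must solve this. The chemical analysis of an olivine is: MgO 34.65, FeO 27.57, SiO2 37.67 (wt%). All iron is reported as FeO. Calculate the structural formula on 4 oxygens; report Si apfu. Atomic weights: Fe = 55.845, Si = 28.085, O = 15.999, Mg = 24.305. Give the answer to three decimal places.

1.004 Si apfu

MgO: 34.65/40.304 = 0.85972 mol → 0.85972 mol Mg, 0.85972 mol O.
FeO: 27.57/71.844 = 0.38375 mol → 0.38375 mol Fe, 0.38375 mol O.
SiO2: 37.67/60.083 = 0.62697 mol → 0.62697 mol Si, 1.25394 mol O.
Total oxygen = 2.49741 mol. Normalization factor = 4/2.49741 = 1.60166.
Si per 4 O = 0.62697 × 1.60166 = 1.004.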